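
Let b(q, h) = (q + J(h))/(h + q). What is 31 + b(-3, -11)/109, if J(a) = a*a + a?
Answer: 47199/1526 ≈ 30.930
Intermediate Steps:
J(a) = a + a² (J(a) = a² + a = a + a²)
b(q, h) = (q + h*(1 + h))/(h + q)
31 + b(-3, -11)/109 = 31 + ((-3 - 11*(1 - 11))/(-11 - 3))/109 = 31 + ((-3 - 11*(-10))/(-14))/109 = 31 + (-(-3 + 110)/14)/109 = 31 + (-1/14*107)/109 = 31 + (1/109)*(-107/14) = 31 - 107/1526 = 47199/1526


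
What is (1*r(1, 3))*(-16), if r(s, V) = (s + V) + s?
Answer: -80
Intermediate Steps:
r(s, V) = V + 2*s (r(s, V) = (V + s) + s = V + 2*s)
(1*r(1, 3))*(-16) = (1*(3 + 2*1))*(-16) = (1*(3 + 2))*(-16) = (1*5)*(-16) = 5*(-16) = -80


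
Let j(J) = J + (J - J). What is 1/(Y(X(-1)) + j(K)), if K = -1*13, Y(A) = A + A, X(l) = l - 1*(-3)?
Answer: -1/9 ≈ -0.11111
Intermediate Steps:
X(l) = 3 + l (X(l) = l + 3 = 3 + l)
Y(A) = 2*A
K = -13
j(J) = J (j(J) = J + 0 = J)
1/(Y(X(-1)) + j(K)) = 1/(2*(3 - 1) - 13) = 1/(2*2 - 13) = 1/(4 - 13) = 1/(-9) = -1/9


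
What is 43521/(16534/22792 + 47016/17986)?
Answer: 637173726684/48891757 ≈ 13032.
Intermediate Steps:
43521/(16534/22792 + 47016/17986) = 43521/(16534*(1/22792) + 47016*(1/17986)) = 43521/(1181/1628 + 23508/8993) = 43521/(48891757/14640604) = 43521*(14640604/48891757) = 637173726684/48891757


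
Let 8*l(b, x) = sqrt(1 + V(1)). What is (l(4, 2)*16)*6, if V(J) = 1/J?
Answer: 12*sqrt(2) ≈ 16.971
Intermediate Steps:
l(b, x) = sqrt(2)/8 (l(b, x) = sqrt(1 + 1/1)/8 = sqrt(1 + 1)/8 = sqrt(2)/8)
(l(4, 2)*16)*6 = ((sqrt(2)/8)*16)*6 = (2*sqrt(2))*6 = 12*sqrt(2)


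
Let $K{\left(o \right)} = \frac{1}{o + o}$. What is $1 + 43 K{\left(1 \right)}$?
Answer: $\frac{45}{2} \approx 22.5$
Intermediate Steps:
$K{\left(o \right)} = \frac{1}{2 o}$
$1 + 43 K{\left(1 \right)} = 1 + 43 \frac{1}{2 \cdot 1} = 1 + 43 \cdot \frac{1}{2} \cdot 1 = 1 + 43 \cdot \frac{1}{2} = 1 + \frac{43}{2} = \frac{45}{2}$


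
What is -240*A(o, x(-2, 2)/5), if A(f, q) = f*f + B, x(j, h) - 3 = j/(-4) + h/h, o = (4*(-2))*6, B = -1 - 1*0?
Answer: -552720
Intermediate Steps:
B = -1 (B = -1 + 0 = -1)
o = -48 (o = -8*6 = -48)
x(j, h) = 4 - j/4 (x(j, h) = 3 + (j/(-4) + h/h) = 3 + (j*(-¼) + 1) = 3 + (-j/4 + 1) = 3 + (1 - j/4) = 4 - j/4)
A(f, q) = -1 + f² (A(f, q) = f*f - 1 = f² - 1 = -1 + f²)
-240*A(o, x(-2, 2)/5) = -240*(-1 + (-48)²) = -240*(-1 + 2304) = -240*2303 = -552720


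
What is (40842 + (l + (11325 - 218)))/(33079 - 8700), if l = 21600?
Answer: 73549/24379 ≈ 3.0169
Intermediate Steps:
(40842 + (l + (11325 - 218)))/(33079 - 8700) = (40842 + (21600 + (11325 - 218)))/(33079 - 8700) = (40842 + (21600 + 11107))/24379 = (40842 + 32707)*(1/24379) = 73549*(1/24379) = 73549/24379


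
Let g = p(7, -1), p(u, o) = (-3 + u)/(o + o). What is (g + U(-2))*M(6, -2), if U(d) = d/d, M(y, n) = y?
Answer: -6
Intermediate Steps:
p(u, o) = (-3 + u)/(2*o) (p(u, o) = (-3 + u)/((2*o)) = (-3 + u)*(1/(2*o)) = (-3 + u)/(2*o))
g = -2 (g = (½)*(-3 + 7)/(-1) = (½)*(-1)*4 = -2)
U(d) = 1
(g + U(-2))*M(6, -2) = (-2 + 1)*6 = -1*6 = -6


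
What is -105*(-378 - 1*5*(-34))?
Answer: 21840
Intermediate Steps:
-105*(-378 - 1*5*(-34)) = -105*(-378 - 5*(-34)) = -105*(-378 + 170) = -105*(-208) = 21840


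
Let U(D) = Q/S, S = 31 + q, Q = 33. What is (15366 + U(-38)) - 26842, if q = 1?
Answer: -367199/32 ≈ -11475.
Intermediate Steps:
S = 32 (S = 31 + 1 = 32)
U(D) = 33/32
(15366 + U(-38)) - 26842 = (15366 + 33/32) - 26842 = 491745/32 - 26842 = -367199/32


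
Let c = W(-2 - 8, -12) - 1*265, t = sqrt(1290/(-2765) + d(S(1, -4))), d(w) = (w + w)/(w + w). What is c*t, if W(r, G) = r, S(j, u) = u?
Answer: -275*sqrt(163135)/553 ≈ -200.85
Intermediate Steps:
d(w) = 1 (d(w) = (2*w)/((2*w)) = (2*w)*(1/(2*w)) = 1)
t = sqrt(163135)/553 (t = sqrt(1290/(-2765) + 1) = sqrt(1290*(-1/2765) + 1) = sqrt(-258/553 + 1) = sqrt(295/553) = sqrt(163135)/553 ≈ 0.73038)
c = -275 (c = (-2 - 8) - 1*265 = -10 - 265 = -275)
c*t = -275*sqrt(163135)/553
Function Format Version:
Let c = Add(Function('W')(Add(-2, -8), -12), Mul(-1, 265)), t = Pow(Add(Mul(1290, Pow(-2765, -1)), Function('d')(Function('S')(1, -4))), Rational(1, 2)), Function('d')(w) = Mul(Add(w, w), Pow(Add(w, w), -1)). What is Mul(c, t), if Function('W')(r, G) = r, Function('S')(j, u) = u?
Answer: Mul(Rational(-275, 553), Pow(163135, Rational(1, 2))) ≈ -200.85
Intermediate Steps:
Function('d')(w) = 1 (Function('d')(w) = Mul(Mul(2, w), Pow(Mul(2, w), -1)) = Mul(Mul(2, w), Mul(Rational(1, 2), Pow(w, -1))) = 1)
t = Mul(Rational(1, 553), Pow(163135, Rational(1, 2))) (t = Pow(Add(Mul(1290, Pow(-2765, -1)), 1), Rational(1, 2)) = Pow(Add(Mul(1290, Rational(-1, 2765)), 1), Rational(1, 2)) = Pow(Add(Rational(-258, 553), 1), Rational(1, 2)) = Pow(Rational(295, 553), Rational(1, 2)) = Mul(Rational(1, 553), Pow(163135, Rational(1, 2))) ≈ 0.73038)
c = -275 (c = Add(Add(-2, -8), Mul(-1, 265)) = Add(-10, -265) = -275)
Mul(c, t) = Mul(-275, Mul(Rational(1, 553), Pow(163135, Rational(1, 2)))) = Mul(Rational(-275, 553), Pow(163135, Rational(1, 2)))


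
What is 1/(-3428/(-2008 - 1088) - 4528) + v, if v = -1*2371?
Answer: -8307546139/3503815 ≈ -2371.0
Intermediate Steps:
v = -2371
1/(-3428/(-2008 - 1088) - 4528) + v = 1/(-3428/(-2008 - 1088) - 4528) - 2371 = 1/(-3428/(-3096) - 4528) - 2371 = 1/(-3428*(-1/3096) - 4528) - 2371 = 1/(857/774 - 4528) - 2371 = 1/(-3503815/774) - 2371 = -774/3503815 - 2371 = -8307546139/3503815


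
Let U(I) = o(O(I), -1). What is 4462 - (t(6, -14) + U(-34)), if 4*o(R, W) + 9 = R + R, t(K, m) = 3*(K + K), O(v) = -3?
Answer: 17719/4 ≈ 4429.8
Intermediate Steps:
t(K, m) = 6*K (t(K, m) = 3*(2*K) = 6*K)
o(R, W) = -9/4 + R/2 (o(R, W) = -9/4 + (R + R)/4 = -9/4 + (2*R)/4 = -9/4 + R/2)
U(I) = -15/4 (U(I) = -9/4 + (1/2)*(-3) = -9/4 - 3/2 = -15/4)
4462 - (t(6, -14) + U(-34)) = 4462 - (6*6 - 15/4) = 4462 - (36 - 15/4) = 4462 - 1*129/4 = 4462 - 129/4 = 17719/4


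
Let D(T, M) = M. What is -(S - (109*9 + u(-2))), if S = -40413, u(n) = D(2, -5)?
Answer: 41389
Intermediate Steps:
u(n) = -5
-(S - (109*9 + u(-2))) = -(-40413 - (109*9 - 5)) = -(-40413 - (981 - 5)) = -(-40413 - 1*976) = -(-40413 - 976) = -1*(-41389) = 41389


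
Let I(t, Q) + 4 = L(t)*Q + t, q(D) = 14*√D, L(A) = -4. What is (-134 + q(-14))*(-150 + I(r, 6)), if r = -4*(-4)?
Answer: 21708 - 2268*I*√14 ≈ 21708.0 - 8486.1*I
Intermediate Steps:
r = 16
I(t, Q) = -4 + t - 4*Q (I(t, Q) = -4 + (-4*Q + t) = -4 + (t - 4*Q) = -4 + t - 4*Q)
(-134 + q(-14))*(-150 + I(r, 6)) = (-134 + 14*√(-14))*(-150 + (-4 + 16 - 4*6)) = (-134 + 14*(I*√14))*(-150 + (-4 + 16 - 24)) = (-134 + 14*I*√14)*(-150 - 12) = (-134 + 14*I*√14)*(-162) = 21708 - 2268*I*√14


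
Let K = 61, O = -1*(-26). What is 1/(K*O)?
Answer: 1/1586 ≈ 0.00063052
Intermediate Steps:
O = 26
1/(K*O) = 1/(61*26) = 1/1586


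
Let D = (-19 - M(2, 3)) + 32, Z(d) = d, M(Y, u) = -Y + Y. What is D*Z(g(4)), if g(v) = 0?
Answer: 0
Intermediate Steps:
M(Y, u) = 0
D = 13 (D = (-19 - 1*0) + 32 = (-19 + 0) + 32 = -19 + 32 = 13)
D*Z(g(4)) = 13*0 = 0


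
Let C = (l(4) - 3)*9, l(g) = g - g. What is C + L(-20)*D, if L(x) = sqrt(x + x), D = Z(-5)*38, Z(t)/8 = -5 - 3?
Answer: -27 - 4864*I*sqrt(10) ≈ -27.0 - 15381.0*I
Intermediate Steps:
Z(t) = -64 (Z(t) = 8*(-5 - 3) = 8*(-8) = -64)
D = -2432 (D = -64*38 = -2432)
l(g) = 0
L(x) = sqrt(2)*sqrt(x) (L(x) = sqrt(2*x) = sqrt(2)*sqrt(x))
C = -27 (C = (0 - 3)*9 = -3*9 = -27)
C + L(-20)*D = -27 + (sqrt(2)*sqrt(-20))*(-2432) = -27 + (sqrt(2)*(2*I*sqrt(5)))*(-2432) = -27 + (2*I*sqrt(10))*(-2432) = -27 - 4864*I*sqrt(10)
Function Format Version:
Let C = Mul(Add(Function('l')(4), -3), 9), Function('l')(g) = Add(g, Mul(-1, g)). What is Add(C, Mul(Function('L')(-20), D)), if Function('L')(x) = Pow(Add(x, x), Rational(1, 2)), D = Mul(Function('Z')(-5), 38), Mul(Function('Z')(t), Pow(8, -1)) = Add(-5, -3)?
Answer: Add(-27, Mul(-4864, I, Pow(10, Rational(1, 2)))) ≈ Add(-27.000, Mul(-15381., I))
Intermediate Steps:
Function('Z')(t) = -64 (Function('Z')(t) = Mul(8, Add(-5, -3)) = Mul(8, -8) = -64)
D = -2432 (D = Mul(-64, 38) = -2432)
Function('l')(g) = 0
Function('L')(x) = Mul(Pow(2, Rational(1, 2)), Pow(x, Rational(1, 2))) (Function('L')(x) = Pow(Mul(2, x), Rational(1, 2)) = Mul(Pow(2, Rational(1, 2)), Pow(x, Rational(1, 2))))
C = -27 (C = Mul(Add(0, -3), 9) = Mul(-3, 9) = -27)
Add(C, Mul(Function('L')(-20), D)) = Add(-27, Mul(Mul(Pow(2, Rational(1, 2)), Pow(-20, Rational(1, 2))), -2432)) = Add(-27, Mul(Mul(Pow(2, Rational(1, 2)), Mul(2, I, Pow(5, Rational(1, 2)))), -2432)) = Add(-27, Mul(Mul(2, I, Pow(10, Rational(1, 2))), -2432)) = Add(-27, Mul(-4864, I, Pow(10, Rational(1, 2))))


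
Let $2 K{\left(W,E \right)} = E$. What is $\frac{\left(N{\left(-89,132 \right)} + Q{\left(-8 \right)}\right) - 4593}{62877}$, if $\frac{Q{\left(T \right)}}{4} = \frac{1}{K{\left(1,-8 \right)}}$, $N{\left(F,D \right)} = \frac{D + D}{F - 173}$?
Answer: $- \frac{601946}{8236887} \approx -0.073079$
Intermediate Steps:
$K{\left(W,E \right)} = \frac{E}{2}$
$N{\left(F,D \right)} = \frac{2 D}{-173 + F}$
$Q{\left(T \right)} = -1$ ($Q{\left(T \right)} = \frac{4}{\frac{1}{2} \left(-8\right)} = \frac{4}{-4} = 4 \left(- \frac{1}{4}\right) = -1$)
$\frac{\left(N{\left(-89,132 \right)} + Q{\left(-8 \right)}\right) - 4593}{62877} = \frac{\left(2 \cdot 132 \frac{1}{-173 - 89} - 1\right) - 4593}{62877} = \left(\left(2 \cdot 132 \frac{1}{-262} - 1\right) - 4593\right) \frac{1}{62877} = \left(\left(2 \cdot 132 \left(- \frac{1}{262}\right) - 1\right) - 4593\right) \frac{1}{62877} = \left(\left(- \frac{132}{131} - 1\right) - 4593\right) \frac{1}{62877} = \left(- \frac{263}{131} - 4593\right) \frac{1}{62877} = \left(- \frac{601946}{131}\right) \frac{1}{62877} = - \frac{601946}{8236887}$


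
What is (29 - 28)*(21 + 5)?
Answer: 26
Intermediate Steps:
(29 - 28)*(21 + 5) = 1*26 = 26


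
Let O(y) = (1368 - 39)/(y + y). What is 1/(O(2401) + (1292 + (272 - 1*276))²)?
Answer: 4802/7966250417 ≈ 6.0279e-7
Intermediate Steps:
O(y) = 1329/(2*y) (O(y) = 1329/((2*y)) = 1329*(1/(2*y)) = 1329/(2*y))
1/(O(2401) + (1292 + (272 - 1*276))²) = 1/((1329/2)/2401 + (1292 + (272 - 1*276))²) = 1/((1329/2)*(1/2401) + (1292 + (272 - 276))²) = 1/(1329/4802 + (1292 - 4)²) = 1/(1329/4802 + 1288²) = 1/(1329/4802 + 1658944) = 1/(7966250417/4802) = 4802/7966250417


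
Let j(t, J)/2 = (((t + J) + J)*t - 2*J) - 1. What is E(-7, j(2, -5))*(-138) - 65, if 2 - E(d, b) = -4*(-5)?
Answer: 2419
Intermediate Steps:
j(t, J) = -2 - 4*J + 2*t*(t + 2*J) (j(t, J) = 2*((((t + J) + J)*t - 2*J) - 1) = 2*((((J + t) + J)*t - 2*J) - 1) = 2*(((t + 2*J)*t - 2*J) - 1) = 2*((t*(t + 2*J) - 2*J) - 1) = 2*((-2*J + t*(t + 2*J)) - 1) = 2*(-1 - 2*J + t*(t + 2*J)) = -2 - 4*J + 2*t*(t + 2*J))
E(d, b) = -18 (E(d, b) = 2 - (-4)*(-5) = 2 - 1*20 = 2 - 20 = -18)
E(-7, j(2, -5))*(-138) - 65 = -18*(-138) - 65 = 2484 - 65 = 2419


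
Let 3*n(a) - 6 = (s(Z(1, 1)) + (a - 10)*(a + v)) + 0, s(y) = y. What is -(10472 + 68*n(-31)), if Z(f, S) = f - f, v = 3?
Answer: -109888/3 ≈ -36629.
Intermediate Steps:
Z(f, S) = 0
n(a) = 2 + (-10 + a)*(3 + a)/3 (n(a) = 2 + ((0 + (a - 10)*(a + 3)) + 0)/3 = 2 + ((0 + (-10 + a)*(3 + a)) + 0)/3 = 2 + ((-10 + a)*(3 + a) + 0)/3 = 2 + ((-10 + a)*(3 + a))/3 = 2 + (-10 + a)*(3 + a)/3)
-(10472 + 68*n(-31)) = -68/(1/(154 + (-8 - 7/3*(-31) + (1/3)*(-31)**2))) = -68/(1/(154 + (-8 + 217/3 + (1/3)*961))) = -68/(1/(154 + (-8 + 217/3 + 961/3))) = -68/(1/(154 + 1154/3)) = -68/(1/(1616/3)) = -68/3/1616 = -68*1616/3 = -109888/3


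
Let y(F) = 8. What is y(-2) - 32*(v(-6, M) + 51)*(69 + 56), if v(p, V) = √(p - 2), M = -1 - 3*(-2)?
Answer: -203992 - 8000*I*√2 ≈ -2.0399e+5 - 11314.0*I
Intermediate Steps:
M = 5 (M = -1 + 6 = 5)
v(p, V) = √(-2 + p)
y(-2) - 32*(v(-6, M) + 51)*(69 + 56) = 8 - 32*(√(-2 - 6) + 51)*(69 + 56) = 8 - 32*(√(-8) + 51)*125 = 8 - 32*(2*I*√2 + 51)*125 = 8 - 32*(51 + 2*I*√2)*125 = 8 - 32*(6375 + 250*I*√2) = 8 + (-204000 - 8000*I*√2) = -203992 - 8000*I*√2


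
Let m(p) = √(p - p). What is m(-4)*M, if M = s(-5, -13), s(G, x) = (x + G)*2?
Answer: 0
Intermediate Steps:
s(G, x) = 2*G + 2*x (s(G, x) = (G + x)*2 = 2*G + 2*x)
M = -36 (M = 2*(-5) + 2*(-13) = -10 - 26 = -36)
m(p) = 0 (m(p) = √0 = 0)
m(-4)*M = 0*(-36) = 0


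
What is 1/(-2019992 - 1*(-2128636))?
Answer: 1/108644 ≈ 9.2044e-6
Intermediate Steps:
1/(-2019992 - 1*(-2128636)) = 1/(-2019992 + 2128636) = 1/108644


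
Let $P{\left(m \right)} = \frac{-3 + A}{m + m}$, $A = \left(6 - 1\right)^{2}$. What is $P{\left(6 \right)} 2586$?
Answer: $4741$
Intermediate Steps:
$A = 25$ ($A = 5^{2} = 25$)
$P{\left(m \right)} = \frac{11}{m}$ ($P{\left(m \right)} = \frac{-3 + 25}{m + m} = \frac{22}{2 m} = 22 \frac{1}{2 m} = \frac{11}{m}$)
$P{\left(6 \right)} 2586 = \frac{11}{6} \cdot 2586 = 4741$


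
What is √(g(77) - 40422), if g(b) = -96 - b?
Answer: I*√40595 ≈ 201.48*I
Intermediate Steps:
√(g(77) - 40422) = √((-96 - 1*77) - 40422) = √((-96 - 77) - 40422) = √(-173 - 40422) = √(-40595) = I*√40595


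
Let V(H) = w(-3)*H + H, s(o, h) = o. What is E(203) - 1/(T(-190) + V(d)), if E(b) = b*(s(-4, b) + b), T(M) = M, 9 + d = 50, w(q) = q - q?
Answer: 6019154/149 ≈ 40397.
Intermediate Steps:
w(q) = 0
d = 41 (d = -9 + 50 = 41)
V(H) = H (V(H) = 0*H + H = 0 + H = H)
E(b) = b*(-4 + b)
E(203) - 1/(T(-190) + V(d)) = 203*(-4 + 203) - 1/(-190 + 41) = 203*199 - 1/(-149) = 40397 - 1*(-1/149) = 40397 + 1/149 = 6019154/149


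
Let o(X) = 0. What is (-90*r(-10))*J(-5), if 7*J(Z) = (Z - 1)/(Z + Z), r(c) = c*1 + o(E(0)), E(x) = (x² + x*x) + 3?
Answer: 540/7 ≈ 77.143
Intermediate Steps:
E(x) = 3 + 2*x² (E(x) = (x² + x²) + 3 = 2*x² + 3 = 3 + 2*x²)
r(c) = c (r(c) = c*1 + 0 = c + 0 = c)
J(Z) = (-1 + Z)/(14*Z) (J(Z) = ((Z - 1)/(Z + Z))/7 = ((-1 + Z)/((2*Z)))/7 = ((-1 + Z)*(1/(2*Z)))/7 = ((-1 + Z)/(2*Z))/7 = (-1 + Z)/(14*Z))
(-90*r(-10))*J(-5) = (-90*(-10))*((1/14)*(-1 - 5)/(-5)) = 900*((1/14)*(-⅕)*(-6)) = 900*(3/35) = 540/7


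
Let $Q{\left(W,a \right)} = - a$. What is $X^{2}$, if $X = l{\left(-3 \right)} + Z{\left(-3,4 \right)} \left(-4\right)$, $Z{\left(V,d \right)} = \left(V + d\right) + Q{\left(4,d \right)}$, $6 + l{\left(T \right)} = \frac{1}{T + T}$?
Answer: $\frac{1225}{36} \approx 34.028$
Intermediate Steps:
$l{\left(T \right)} = -6 + \frac{1}{2 T}$ ($l{\left(T \right)} = -6 + \frac{1}{T + T} = -6 + \frac{1}{2 T}$)
$Z{\left(V,d \right)} = V$ ($Z{\left(V,d \right)} = \left(V + d\right) - d = V$)
$X = \frac{35}{6}$ ($X = \left(-6 + \frac{1}{2 \left(-3\right)}\right) - -12 = \left(-6 + \frac{1}{2} \left(- \frac{1}{3}\right)\right) + 12 = \left(-6 - \frac{1}{6}\right) + 12 = - \frac{37}{6} + 12 = \frac{35}{6} \approx 5.8333$)
$X^{2} = \left(\frac{35}{6}\right)^{2} = \frac{1225}{36}$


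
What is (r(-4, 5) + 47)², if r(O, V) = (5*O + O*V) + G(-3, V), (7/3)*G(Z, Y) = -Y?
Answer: 1156/49 ≈ 23.592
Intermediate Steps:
G(Z, Y) = -3*Y/7 (G(Z, Y) = 3*(-Y)/7 = -3*Y/7)
r(O, V) = 5*O - 3*V/7 + O*V (r(O, V) = (5*O + O*V) - 3*V/7 = 5*O - 3*V/7 + O*V)
(r(-4, 5) + 47)² = ((5*(-4) - 3/7*5 - 4*5) + 47)² = ((-20 - 15/7 - 20) + 47)² = (-295/7 + 47)² = (34/7)² = 1156/49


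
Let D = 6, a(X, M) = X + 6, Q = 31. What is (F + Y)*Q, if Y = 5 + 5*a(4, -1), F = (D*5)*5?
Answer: 6355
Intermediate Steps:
a(X, M) = 6 + X
F = 150 (F = (6*5)*5 = 30*5 = 150)
Y = 55 (Y = 5 + 5*(6 + 4) = 5 + 5*10 = 5 + 50 = 55)
(F + Y)*Q = (150 + 55)*31 = 205*31 = 6355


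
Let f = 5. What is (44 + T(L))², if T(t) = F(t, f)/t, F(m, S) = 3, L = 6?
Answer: 7921/4 ≈ 1980.3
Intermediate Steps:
T(t) = 3/t
(44 + T(L))² = (44 + 3/6)² = (44 + 3*(⅙))² = (44 + ½)² = (89/2)² = 7921/4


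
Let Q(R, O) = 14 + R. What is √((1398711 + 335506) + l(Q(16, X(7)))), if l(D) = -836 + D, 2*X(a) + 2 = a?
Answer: √1733411 ≈ 1316.6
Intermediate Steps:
X(a) = -1 + a/2
√((1398711 + 335506) + l(Q(16, X(7)))) = √((1398711 + 335506) + (-836 + (14 + 16))) = √(1734217 + (-836 + 30)) = √(1734217 - 806) = √1733411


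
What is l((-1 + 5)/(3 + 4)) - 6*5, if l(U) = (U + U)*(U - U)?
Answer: -30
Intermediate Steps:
l(U) = 0 (l(U) = (2*U)*0 = 0)
l((-1 + 5)/(3 + 4)) - 6*5 = 0 - 6*5 = 0 - 30 = -30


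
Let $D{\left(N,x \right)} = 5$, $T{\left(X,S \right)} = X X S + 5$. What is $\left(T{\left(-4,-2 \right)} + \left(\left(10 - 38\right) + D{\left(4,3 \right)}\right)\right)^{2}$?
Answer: $2500$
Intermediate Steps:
$T{\left(X,S \right)} = 5 + S X^{2}$ ($T{\left(X,S \right)} = X^{2} S + 5 = S X^{2} + 5 = 5 + S X^{2}$)
$\left(T{\left(-4,-2 \right)} + \left(\left(10 - 38\right) + D{\left(4,3 \right)}\right)\right)^{2} = \left(\left(5 - 2 \left(-4\right)^{2}\right) + \left(\left(10 - 38\right) + 5\right)\right)^{2} = \left(\left(5 - 32\right) + \left(-28 + 5\right)\right)^{2} = \left(\left(5 - 32\right) - 23\right)^{2} = \left(-27 - 23\right)^{2} = \left(-50\right)^{2} = 2500$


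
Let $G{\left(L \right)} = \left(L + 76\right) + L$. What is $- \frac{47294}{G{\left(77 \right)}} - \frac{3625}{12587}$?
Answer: $- \frac{298061664}{1447505} \approx -205.91$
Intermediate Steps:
$G{\left(L \right)} = 76 + 2 L$ ($G{\left(L \right)} = \left(76 + L\right) + L = 76 + 2 L$)
$- \frac{47294}{G{\left(77 \right)}} - \frac{3625}{12587} = - \frac{47294}{76 + 2 \cdot 77} - \frac{3625}{12587} = - \frac{47294}{76 + 154} - \frac{3625}{12587} = - \frac{47294}{230} - \frac{3625}{12587} = \left(-47294\right) \frac{1}{230} - \frac{3625}{12587} = - \frac{23647}{115} - \frac{3625}{12587} = - \frac{298061664}{1447505}$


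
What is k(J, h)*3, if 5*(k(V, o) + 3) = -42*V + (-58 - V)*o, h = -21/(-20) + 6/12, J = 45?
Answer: -123879/100 ≈ -1238.8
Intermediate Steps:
h = 31/20 (h = -21*(-1/20) + 6*(1/12) = 21/20 + ½ = 31/20 ≈ 1.5500)
k(V, o) = -3 - 42*V/5 + o*(-58 - V)/5 (k(V, o) = -3 + (-42*V + (-58 - V)*o)/5 = -3 + (-42*V + o*(-58 - V))/5 = -3 + (-42*V/5 + o*(-58 - V)/5) = -3 - 42*V/5 + o*(-58 - V)/5)
k(J, h)*3 = (-3 - 58/5*31/20 - 42/5*45 - ⅕*45*31/20)*3 = (-3 - 899/50 - 378 - 279/20)*3 = -41293/100*3 = -123879/100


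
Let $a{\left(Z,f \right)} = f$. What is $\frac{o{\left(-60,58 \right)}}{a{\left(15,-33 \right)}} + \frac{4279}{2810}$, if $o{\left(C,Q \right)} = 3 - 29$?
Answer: $\frac{214267}{92730} \approx 2.3107$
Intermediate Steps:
$o{\left(C,Q \right)} = -26$ ($o{\left(C,Q \right)} = 3 - 29 = -26$)
$\frac{o{\left(-60,58 \right)}}{a{\left(15,-33 \right)}} + \frac{4279}{2810} = - \frac{26}{-33} + \frac{4279}{2810} = \left(-26\right) \left(- \frac{1}{33}\right) + 4279 \cdot \frac{1}{2810} = \frac{26}{33} + \frac{4279}{2810} = \frac{214267}{92730}$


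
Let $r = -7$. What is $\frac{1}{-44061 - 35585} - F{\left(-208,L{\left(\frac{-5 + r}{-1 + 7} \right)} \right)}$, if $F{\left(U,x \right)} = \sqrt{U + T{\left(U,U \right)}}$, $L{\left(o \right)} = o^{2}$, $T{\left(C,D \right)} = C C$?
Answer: $- \frac{1}{79646} - 12 \sqrt{299} \approx -207.5$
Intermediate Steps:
$T{\left(C,D \right)} = C^{2}$
$F{\left(U,x \right)} = \sqrt{U + U^{2}}$
$\frac{1}{-44061 - 35585} - F{\left(-208,L{\left(\frac{-5 + r}{-1 + 7} \right)} \right)} = \frac{1}{-44061 - 35585} - \sqrt{- 208 \left(1 - 208\right)} = \frac{1}{-79646} - \sqrt{\left(-208\right) \left(-207\right)} = - \frac{1}{79646} - \sqrt{43056} = - \frac{1}{79646} - 12 \sqrt{299}$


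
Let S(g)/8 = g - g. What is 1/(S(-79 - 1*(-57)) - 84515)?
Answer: -1/84515 ≈ -1.1832e-5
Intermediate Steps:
S(g) = 0 (S(g) = 8*(g - g) = 8*0 = 0)
1/(S(-79 - 1*(-57)) - 84515) = 1/(0 - 84515) = 1/(-84515) = -1/84515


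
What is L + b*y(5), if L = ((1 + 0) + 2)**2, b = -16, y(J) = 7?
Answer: -103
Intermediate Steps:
L = 9 (L = (1 + 2)**2 = 3**2 = 9)
L + b*y(5) = 9 - 16*7 = 9 - 112 = -103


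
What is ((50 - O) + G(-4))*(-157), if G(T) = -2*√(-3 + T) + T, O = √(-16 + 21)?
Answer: -7222 + 157*√5 + 314*I*√7 ≈ -6870.9 + 830.77*I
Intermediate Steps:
O = √5 ≈ 2.2361
G(T) = T - 2*√(-3 + T)
((50 - O) + G(-4))*(-157) = ((50 - √5) + (-4 - 2*√(-3 - 4)))*(-157) = ((50 - √5) + (-4 - 2*I*√7))*(-157) = (46 - √5 - 2*I*√7)*(-157) = -7222 + 157*√5 + 314*I*√7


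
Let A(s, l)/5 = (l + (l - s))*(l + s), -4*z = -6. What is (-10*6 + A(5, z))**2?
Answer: 15625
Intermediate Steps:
z = 3/2 (z = -1/4*(-6) = 3/2 ≈ 1.5000)
A(s, l) = 5*(l + s)*(-s + 2*l) (A(s, l) = 5*((l + (l - s))*(l + s)) = 5*((-s + 2*l)*(l + s)) = 5*((l + s)*(-s + 2*l)) = 5*(l + s)*(-s + 2*l))
(-10*6 + A(5, z))**2 = (-10*6 + (-5*5**2 + 10*(3/2)**2 + 5*(3/2)*5))**2 = (-60 + (-5*25 + 10*(9/4) + 75/2))**2 = (-60 + (-125 + 45/2 + 75/2))**2 = (-60 - 65)**2 = (-125)**2 = 15625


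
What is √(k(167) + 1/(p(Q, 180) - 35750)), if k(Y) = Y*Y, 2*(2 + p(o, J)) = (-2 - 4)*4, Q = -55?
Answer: 7*√181999017255/17882 ≈ 167.00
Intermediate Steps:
p(o, J) = -14 (p(o, J) = -2 + ((-2 - 4)*4)/2 = -2 + (-6*4)/2 = -2 + (½)*(-24) = -2 - 12 = -14)
k(Y) = Y²
√(k(167) + 1/(p(Q, 180) - 35750)) = √(167² + 1/(-14 - 35750)) = √(27889 + 1/(-35764)) = √(27889 - 1/35764) = √(997422195/35764) = 7*√181999017255/17882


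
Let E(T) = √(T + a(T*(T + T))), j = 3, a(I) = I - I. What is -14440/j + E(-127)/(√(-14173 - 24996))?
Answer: -14440/3 + √4974463/39169 ≈ -4813.3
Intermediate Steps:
a(I) = 0
E(T) = √T (E(T) = √(T + 0) = √T)
-14440/j + E(-127)/(√(-14173 - 24996)) = -14440/3 + √(-127)/(√(-14173 - 24996)) = -14440*⅓ + (I*√127)/(√(-39169)) = -14440/3 + (I*√127)/((I*√39169)) = -14440/3 + (I*√127)*(-I*√39169/39169) = -14440/3 + √4974463/39169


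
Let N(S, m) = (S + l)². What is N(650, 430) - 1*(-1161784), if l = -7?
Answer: 1575233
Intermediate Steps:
N(S, m) = (-7 + S)² (N(S, m) = (S - 7)² = (-7 + S)²)
N(650, 430) - 1*(-1161784) = (-7 + 650)² - 1*(-1161784) = 643² + 1161784 = 413449 + 1161784 = 1575233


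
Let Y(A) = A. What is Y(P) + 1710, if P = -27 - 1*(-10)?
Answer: 1693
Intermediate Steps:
P = -17 (P = -27 + 10 = -17)
Y(P) + 1710 = -17 + 1710 = 1693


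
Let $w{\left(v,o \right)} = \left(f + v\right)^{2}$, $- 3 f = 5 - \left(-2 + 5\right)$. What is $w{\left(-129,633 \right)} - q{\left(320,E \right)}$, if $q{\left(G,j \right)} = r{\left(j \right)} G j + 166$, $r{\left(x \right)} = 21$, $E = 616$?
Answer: $- \frac{37105853}{9} \approx -4.1229 \cdot 10^{6}$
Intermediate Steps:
$f = - \frac{2}{3}$ ($f = - \frac{5 - \left(-2 + 5\right)}{3} = - \frac{5 - 3}{3} = \left(- \frac{1}{3}\right) 2 = - \frac{2}{3} \approx -0.66667$)
$w{\left(v,o \right)} = \left(- \frac{2}{3} + v\right)^{2}$
$q{\left(G,j \right)} = 166 + 21 G j$ ($q{\left(G,j \right)} = 21 G j + 166 = 166 + 21 G j$)
$w{\left(-129,633 \right)} - q{\left(320,E \right)} = \frac{\left(-2 + 3 \left(-129\right)\right)^{2}}{9} - \left(166 + 21 \cdot 320 \cdot 616\right) = \frac{\left(-2 - 387\right)^{2}}{9} - \left(166 + 4139520\right) = \frac{\left(-389\right)^{2}}{9} - 4139686 = \frac{1}{9} \cdot 151321 - 4139686 = \frac{151321}{9} - 4139686 = - \frac{37105853}{9}$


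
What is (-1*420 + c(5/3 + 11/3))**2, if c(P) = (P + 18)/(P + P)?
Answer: 44689225/256 ≈ 1.7457e+5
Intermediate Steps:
c(P) = (18 + P)/(2*P) (c(P) = (18 + P)/((2*P)) = (18 + P)*(1/(2*P)) = (18 + P)/(2*P))
(-1*420 + c(5/3 + 11/3))**2 = (-1*420 + (18 + (5/3 + 11/3))/(2*(5/3 + 11/3)))**2 = (-420 + (18 + (5*(1/3) + 11*(1/3)))/(2*(5*(1/3) + 11*(1/3))))**2 = (-420 + (18 + (5/3 + 11/3))/(2*(5/3 + 11/3)))**2 = (-420 + (18 + 16/3)/(2*(16/3)))**2 = (-420 + (1/2)*(3/16)*(70/3))**2 = (-420 + 35/16)**2 = (-6685/16)**2 = 44689225/256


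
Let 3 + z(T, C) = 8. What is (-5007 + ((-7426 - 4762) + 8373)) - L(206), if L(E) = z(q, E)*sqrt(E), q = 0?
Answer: -8822 - 5*sqrt(206) ≈ -8893.8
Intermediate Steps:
z(T, C) = 5 (z(T, C) = -3 + 8 = 5)
L(E) = 5*sqrt(E)
(-5007 + ((-7426 - 4762) + 8373)) - L(206) = (-5007 + ((-7426 - 4762) + 8373)) - 5*sqrt(206) = (-5007 + (-12188 + 8373)) - 5*sqrt(206) = (-5007 - 3815) - 5*sqrt(206) = -8822 - 5*sqrt(206)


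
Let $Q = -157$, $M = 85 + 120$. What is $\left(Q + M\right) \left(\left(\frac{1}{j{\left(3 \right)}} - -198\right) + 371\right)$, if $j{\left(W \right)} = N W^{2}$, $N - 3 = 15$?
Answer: $\frac{737432}{27} \approx 27312.0$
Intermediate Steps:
$N = 18$ ($N = 3 + 15 = 18$)
$M = 205$
$j{\left(W \right)} = 18 W^{2}$
$\left(Q + M\right) \left(\left(\frac{1}{j{\left(3 \right)}} - -198\right) + 371\right) = \left(-157 + 205\right) \left(\left(\frac{1}{18 \cdot 3^{2}} - -198\right) + 371\right) = 48 \left(\left(\frac{1}{18 \cdot 9} + 198\right) + 371\right) = 48 \left(\left(\frac{1}{162} + 198\right) + 371\right) = 48 \left(\frac{32077}{162} + 371\right) = 48 \cdot \frac{92179}{162} = \frac{737432}{27}$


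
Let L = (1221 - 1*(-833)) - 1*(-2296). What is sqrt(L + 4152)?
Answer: sqrt(8502) ≈ 92.206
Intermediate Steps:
L = 4350 (L = (1221 + 833) + 2296 = 2054 + 2296 = 4350)
sqrt(L + 4152) = sqrt(4350 + 4152) = sqrt(8502)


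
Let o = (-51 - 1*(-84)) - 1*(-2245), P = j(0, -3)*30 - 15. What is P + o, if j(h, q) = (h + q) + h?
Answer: 2173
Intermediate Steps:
j(h, q) = q + 2*h
P = -105 (P = (-3 + 2*0)*30 - 15 = (-3 + 0)*30 - 15 = -3*30 - 15 = -90 - 15 = -105)
o = 2278 (o = (-51 + 84) + 2245 = 33 + 2245 = 2278)
P + o = -105 + 2278 = 2173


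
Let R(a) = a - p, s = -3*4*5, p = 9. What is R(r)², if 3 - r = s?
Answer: 2916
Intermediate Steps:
s = -60 (s = -12*5 = -60)
r = 63 (r = 3 - 1*(-60) = 3 + 60 = 63)
R(a) = -9 + a (R(a) = a - 1*9 = a - 9 = -9 + a)
R(r)² = (-9 + 63)² = 54² = 2916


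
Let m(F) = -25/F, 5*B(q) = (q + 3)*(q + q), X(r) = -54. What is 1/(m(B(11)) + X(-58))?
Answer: -308/16757 ≈ -0.018380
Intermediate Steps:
B(q) = 2*q*(3 + q)/5 (B(q) = ((q + 3)*(q + q))/5 = ((3 + q)*(2*q))/5 = (2*q*(3 + q))/5 = 2*q*(3 + q)/5)
1/(m(B(11)) + X(-58)) = 1/(-25*5/(22*(3 + 11)) - 54) = 1/(-25/((⅖)*11*14) - 54) = 1/(-25/308/5 - 54) = 1/(-25*5/308 - 54) = 1/(-125/308 - 54) = 1/(-16757/308) = -308/16757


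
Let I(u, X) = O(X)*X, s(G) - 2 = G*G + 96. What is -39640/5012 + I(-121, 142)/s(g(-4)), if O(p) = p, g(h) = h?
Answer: 12067876/71421 ≈ 168.97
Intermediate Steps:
s(G) = 98 + G² (s(G) = 2 + (G*G + 96) = 2 + (G² + 96) = 2 + (96 + G²) = 98 + G²)
I(u, X) = X² (I(u, X) = X*X = X²)
-39640/5012 + I(-121, 142)/s(g(-4)) = -39640/5012 + 142²/(98 + (-4)²) = -39640*1/5012 + 20164/(98 + 16) = -9910/1253 + 20164/114 = -9910/1253 + 20164*(1/114) = -9910/1253 + 10082/57 = 12067876/71421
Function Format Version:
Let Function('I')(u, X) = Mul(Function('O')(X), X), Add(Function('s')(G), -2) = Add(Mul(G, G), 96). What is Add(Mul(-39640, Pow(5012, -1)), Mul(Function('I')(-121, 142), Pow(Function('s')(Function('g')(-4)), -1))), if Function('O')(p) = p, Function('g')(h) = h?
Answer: Rational(12067876, 71421) ≈ 168.97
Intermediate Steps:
Function('s')(G) = Add(98, Pow(G, 2)) (Function('s')(G) = Add(2, Add(Mul(G, G), 96)) = Add(2, Add(Pow(G, 2), 96)) = Add(2, Add(96, Pow(G, 2))) = Add(98, Pow(G, 2)))
Function('I')(u, X) = Pow(X, 2) (Function('I')(u, X) = Mul(X, X) = Pow(X, 2))
Add(Mul(-39640, Pow(5012, -1)), Mul(Function('I')(-121, 142), Pow(Function('s')(Function('g')(-4)), -1))) = Add(Mul(-39640, Pow(5012, -1)), Mul(Pow(142, 2), Pow(Add(98, Pow(-4, 2)), -1))) = Add(Mul(-39640, Rational(1, 5012)), Mul(20164, Pow(Add(98, 16), -1))) = Add(Rational(-9910, 1253), Mul(20164, Pow(114, -1))) = Add(Rational(-9910, 1253), Mul(20164, Rational(1, 114))) = Add(Rational(-9910, 1253), Rational(10082, 57)) = Rational(12067876, 71421)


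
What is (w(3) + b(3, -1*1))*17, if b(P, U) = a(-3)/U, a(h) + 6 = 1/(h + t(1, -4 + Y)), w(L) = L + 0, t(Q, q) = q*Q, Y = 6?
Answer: 170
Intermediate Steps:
t(Q, q) = Q*q
w(L) = L
a(h) = -6 + 1/(2 + h) (a(h) = -6 + 1/(h + 1*(-4 + 6)) = -6 + 1/(h + 1*2) = -6 + 1/(h + 2) = -6 + 1/(2 + h))
b(P, U) = -7/U (b(P, U) = ((-11 - 6*(-3))/(2 - 3))/U = ((-11 + 18)/(-1))/U = (-1*7)/U = -7/U)
(w(3) + b(3, -1*1))*17 = (3 - 7/((-1*1)))*17 = (3 - 7/(-1))*17 = (3 - 7*(-1))*17 = (3 + 7)*17 = 10*17 = 170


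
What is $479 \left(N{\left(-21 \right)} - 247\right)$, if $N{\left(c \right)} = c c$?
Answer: $92926$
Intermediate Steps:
$N{\left(c \right)} = c^{2}$
$479 \left(N{\left(-21 \right)} - 247\right) = 479 \left(\left(-21\right)^{2} - 247\right) = 479 \left(441 - 247\right) = 479 \cdot 194 = 92926$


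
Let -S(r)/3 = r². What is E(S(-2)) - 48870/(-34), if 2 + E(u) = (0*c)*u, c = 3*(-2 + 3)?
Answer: 24401/17 ≈ 1435.4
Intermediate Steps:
c = 3 (c = 3*1 = 3)
S(r) = -3*r²
E(u) = -2 (E(u) = -2 + (0*3)*u = -2 + 0*u = -2 + 0 = -2)
E(S(-2)) - 48870/(-34) = -2 - 48870/(-34) = -2 - 48870*(-1/34) = -2 + 24435/17 = 24401/17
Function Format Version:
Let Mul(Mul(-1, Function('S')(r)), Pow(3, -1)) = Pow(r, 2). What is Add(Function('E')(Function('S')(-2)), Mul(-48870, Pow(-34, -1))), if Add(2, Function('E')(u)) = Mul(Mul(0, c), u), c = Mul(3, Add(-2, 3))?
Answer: Rational(24401, 17) ≈ 1435.4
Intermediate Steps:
c = 3 (c = Mul(3, 1) = 3)
Function('S')(r) = Mul(-3, Pow(r, 2))
Function('E')(u) = -2 (Function('E')(u) = Add(-2, Mul(Mul(0, 3), u)) = Add(-2, Mul(0, u)) = Add(-2, 0) = -2)
Add(Function('E')(Function('S')(-2)), Mul(-48870, Pow(-34, -1))) = Add(-2, Mul(-48870, Pow(-34, -1))) = Add(-2, Mul(-48870, Rational(-1, 34))) = Add(-2, Rational(24435, 17)) = Rational(24401, 17)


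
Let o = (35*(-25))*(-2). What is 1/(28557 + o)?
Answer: 1/30307 ≈ 3.2996e-5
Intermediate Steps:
o = 1750 (o = -875*(-2) = 1750)
1/(28557 + o) = 1/(28557 + 1750) = 1/30307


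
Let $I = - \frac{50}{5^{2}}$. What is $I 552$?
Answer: $-1104$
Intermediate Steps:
$I = -2$ ($I = - \frac{50}{25} = \left(-50\right) \frac{1}{25} = -2$)
$I 552 = \left(-2\right) 552 = -1104$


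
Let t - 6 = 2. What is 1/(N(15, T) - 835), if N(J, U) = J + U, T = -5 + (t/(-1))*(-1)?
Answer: -1/817 ≈ -0.0012240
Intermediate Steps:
t = 8 (t = 6 + 2 = 8)
T = 3 (T = -5 + (8/(-1))*(-1) = -5 + (8*(-1))*(-1) = -5 - 8*(-1) = -5 + 8 = 3)
1/(N(15, T) - 835) = 1/((15 + 3) - 835) = 1/(18 - 835) = 1/(-817) = -1/817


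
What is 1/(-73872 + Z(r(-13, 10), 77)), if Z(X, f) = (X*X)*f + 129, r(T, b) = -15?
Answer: -1/56418 ≈ -1.7725e-5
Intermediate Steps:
Z(X, f) = 129 + f*X² (Z(X, f) = X²*f + 129 = f*X² + 129 = 129 + f*X²)
1/(-73872 + Z(r(-13, 10), 77)) = 1/(-73872 + (129 + 77*(-15)²)) = 1/(-73872 + (129 + 77*225)) = 1/(-73872 + (129 + 17325)) = 1/(-73872 + 17454) = 1/(-56418) = -1/56418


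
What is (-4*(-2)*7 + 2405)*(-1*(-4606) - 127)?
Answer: 11022819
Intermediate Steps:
(-4*(-2)*7 + 2405)*(-1*(-4606) - 127) = (8*7 + 2405)*(4606 - 127) = (56 + 2405)*4479 = 2461*4479 = 11022819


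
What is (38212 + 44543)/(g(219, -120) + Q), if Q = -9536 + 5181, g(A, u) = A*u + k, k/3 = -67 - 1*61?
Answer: -82755/31019 ≈ -2.6679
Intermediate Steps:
k = -384 (k = 3*(-67 - 1*61) = 3*(-67 - 61) = 3*(-128) = -384)
g(A, u) = -384 + A*u (g(A, u) = A*u - 384 = -384 + A*u)
Q = -4355
(38212 + 44543)/(g(219, -120) + Q) = (38212 + 44543)/((-384 + 219*(-120)) - 4355) = 82755/((-384 - 26280) - 4355) = 82755/(-26664 - 4355) = 82755/(-31019) = 82755*(-1/31019) = -82755/31019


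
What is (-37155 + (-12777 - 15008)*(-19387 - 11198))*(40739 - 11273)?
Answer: 25039236484620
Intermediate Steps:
(-37155 + (-12777 - 15008)*(-19387 - 11198))*(40739 - 11273) = (-37155 - 27785*(-30585))*29466 = (-37155 + 849804225)*29466 = 849767070*29466 = 25039236484620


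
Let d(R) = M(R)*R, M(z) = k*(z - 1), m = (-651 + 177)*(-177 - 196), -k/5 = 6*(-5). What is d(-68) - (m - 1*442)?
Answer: 527440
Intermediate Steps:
k = 150 (k = -30*(-5) = -5*(-30) = 150)
m = 176802 (m = -474*(-373) = 176802)
M(z) = -150 + 150*z (M(z) = 150*(z - 1) = 150*(-1 + z) = -150 + 150*z)
d(R) = R*(-150 + 150*R) (d(R) = (-150 + 150*R)*R = R*(-150 + 150*R))
d(-68) - (m - 1*442) = 150*(-68)*(-1 - 68) - (176802 - 1*442) = 150*(-68)*(-69) - (176802 - 442) = 703800 - 1*176360 = 703800 - 176360 = 527440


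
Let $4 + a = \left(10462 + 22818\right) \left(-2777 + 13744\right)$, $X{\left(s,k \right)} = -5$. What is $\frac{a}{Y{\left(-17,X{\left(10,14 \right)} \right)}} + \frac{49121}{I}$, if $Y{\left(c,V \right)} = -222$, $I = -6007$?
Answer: $- \frac{1096228156577}{666777} \approx -1.6441 \cdot 10^{6}$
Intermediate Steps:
$a = 364981756$ ($a = -4 + \left(10462 + 22818\right) \left(-2777 + 13744\right) = -4 + 33280 \cdot 10967 = -4 + 364981760 = 364981756$)
$\frac{a}{Y{\left(-17,X{\left(10,14 \right)} \right)}} + \frac{49121}{I} = \frac{364981756}{-222} + \frac{49121}{-6007} = 364981756 \left(- \frac{1}{222}\right) + 49121 \left(- \frac{1}{6007}\right) = - \frac{182490878}{111} - \frac{49121}{6007} = - \frac{1096228156577}{666777}$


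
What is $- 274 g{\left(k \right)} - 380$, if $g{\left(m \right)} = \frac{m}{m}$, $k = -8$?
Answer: $-654$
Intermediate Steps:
$g{\left(m \right)} = 1$
$- 274 g{\left(k \right)} - 380 = \left(-274\right) 1 - 380 = -274 - 380 = -654$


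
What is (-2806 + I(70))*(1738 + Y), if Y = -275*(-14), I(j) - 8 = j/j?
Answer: -15629636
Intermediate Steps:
I(j) = 9 (I(j) = 8 + j/j = 8 + 1 = 9)
Y = 3850
(-2806 + I(70))*(1738 + Y) = (-2806 + 9)*(1738 + 3850) = -2797*5588 = -15629636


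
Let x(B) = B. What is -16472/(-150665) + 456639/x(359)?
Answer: 68805428383/54088735 ≈ 1272.1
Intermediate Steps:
-16472/(-150665) + 456639/x(359) = -16472/(-150665) + 456639/359 = -16472*(-1/150665) + 456639*(1/359) = 16472/150665 + 456639/359 = 68805428383/54088735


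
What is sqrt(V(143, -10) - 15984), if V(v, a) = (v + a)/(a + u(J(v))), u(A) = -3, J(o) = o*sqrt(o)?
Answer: 5*I*sqrt(108121)/13 ≈ 126.47*I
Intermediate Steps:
J(o) = o**(3/2)
V(v, a) = (a + v)/(-3 + a) (V(v, a) = (v + a)/(a - 3) = (a + v)/(-3 + a))
sqrt(V(143, -10) - 15984) = sqrt((-10 + 143)/(-3 - 10) - 15984) = sqrt(133/(-13) - 15984) = sqrt(-1/13*133 - 15984) = sqrt(-133/13 - 15984) = sqrt(-207925/13) = 5*I*sqrt(108121)/13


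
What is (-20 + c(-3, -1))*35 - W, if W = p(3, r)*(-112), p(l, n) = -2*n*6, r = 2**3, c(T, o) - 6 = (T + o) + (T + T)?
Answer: -11592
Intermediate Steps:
c(T, o) = 6 + o + 3*T (c(T, o) = 6 + ((T + o) + (T + T)) = 6 + ((T + o) + 2*T) = 6 + (o + 3*T) = 6 + o + 3*T)
r = 8
p(l, n) = -12*n
W = 10752 (W = -12*8*(-112) = -96*(-112) = 10752)
(-20 + c(-3, -1))*35 - W = (-20 + (6 - 1 + 3*(-3)))*35 - 1*10752 = (-20 + (6 - 1 - 9))*35 - 10752 = (-20 - 4)*35 - 10752 = -24*35 - 10752 = -840 - 10752 = -11592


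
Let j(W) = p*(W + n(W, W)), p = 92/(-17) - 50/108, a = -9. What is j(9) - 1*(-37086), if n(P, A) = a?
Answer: 37086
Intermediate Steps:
n(P, A) = -9
p = -5393/918 (p = 92*(-1/17) - 50*1/108 = -92/17 - 25/54 = -5393/918 ≈ -5.8747)
j(W) = 5393/102 - 5393*W/918 (j(W) = -5393*(W - 9)/918 = -5393*(-9 + W)/918 = 5393/102 - 5393*W/918)
j(9) - 1*(-37086) = (5393/102 - 5393/918*9) - 1*(-37086) = (5393/102 - 5393/102) + 37086 = 0 + 37086 = 37086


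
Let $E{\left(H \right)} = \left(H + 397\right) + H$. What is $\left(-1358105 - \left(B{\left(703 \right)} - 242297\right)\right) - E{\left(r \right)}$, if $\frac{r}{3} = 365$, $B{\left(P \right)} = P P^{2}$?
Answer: $-348547322$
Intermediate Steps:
$B{\left(P \right)} = P^{3}$
$r = 1095$ ($r = 3 \cdot 365 = 1095$)
$E{\left(H \right)} = 397 + 2 H$ ($E{\left(H \right)} = \left(397 + H\right) + H = 397 + 2 H$)
$\left(-1358105 - \left(B{\left(703 \right)} - 242297\right)\right) - E{\left(r \right)} = \left(-1358105 - \left(703^{3} - 242297\right)\right) - \left(397 + 2 \cdot 1095\right) = \left(-1358105 - \left(347428927 - 242297\right)\right) - \left(397 + 2190\right) = \left(-1358105 - 347186630\right) - 2587 = -348544735 - 2587 = -348547322$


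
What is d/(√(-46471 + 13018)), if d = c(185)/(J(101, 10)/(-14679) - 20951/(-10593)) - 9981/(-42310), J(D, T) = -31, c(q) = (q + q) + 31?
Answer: -16303970468941*I*√413/298872034729520 ≈ -1.1086*I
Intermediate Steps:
c(q) = 31 + 2*q (c(q) = 2*q + 31 = 31 + 2*q)
d = 146735734220469/723661101040 (d = (31 + 2*185)/(-31/(-14679) - 20951/(-10593)) - 9981/(-42310) = (31 + 370)/(-31*(-1/14679) - 20951*(-1/10593)) - 9981*(-1/42310) = 401/(31/14679 + 20951/10593) + 9981/42310 = 401/(34207568/17277183) + 9981/42310 = 401*(17277183/34207568) + 9981/42310 = 6928150383/34207568 + 9981/42310 = 146735734220469/723661101040 ≈ 202.77)
d/(√(-46471 + 13018)) = 146735734220469/(723661101040*(√(-46471 + 13018))) = 146735734220469/(723661101040*(√(-33453))) = 146735734220469/(723661101040*((9*I*√413))) = 146735734220469*(-I*√413/3717)/723661101040 = -16303970468941*I*√413/298872034729520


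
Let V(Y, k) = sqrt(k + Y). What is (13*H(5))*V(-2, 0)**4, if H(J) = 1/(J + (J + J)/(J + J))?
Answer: 26/3 ≈ 8.6667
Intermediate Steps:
V(Y, k) = sqrt(Y + k)
H(J) = 1/(1 + J) (H(J) = 1/(J + (2*J)/((2*J))) = 1/(J + (2*J)*(1/(2*J))) = 1/(J + 1) = 1/(1 + J))
(13*H(5))*V(-2, 0)**4 = (13/(1 + 5))*(sqrt(-2 + 0))**4 = (13/6)*(sqrt(-2))**4 = (13*(1/6))*(I*sqrt(2))**4 = (13/6)*4 = 26/3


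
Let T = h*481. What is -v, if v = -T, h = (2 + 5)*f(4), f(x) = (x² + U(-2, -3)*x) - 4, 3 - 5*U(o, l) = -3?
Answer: 282828/5 ≈ 56566.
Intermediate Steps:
U(o, l) = 6/5 (U(o, l) = ⅗ - ⅕*(-3) = ⅗ + ⅗ = 6/5)
f(x) = -4 + x² + 6*x/5 (f(x) = (x² + 6*x/5) - 4 = -4 + x² + 6*x/5)
h = 588/5 (h = (2 + 5)*(-4 + 4² + (6/5)*4) = 7*(-4 + 16 + 24/5) = 7*(84/5) = 588/5 ≈ 117.60)
T = 282828/5 (T = (588/5)*481 = 282828/5 ≈ 56566.)
v = -282828/5 (v = -1*282828/5 = -282828/5 ≈ -56566.)
-v = -1*(-282828/5) = 282828/5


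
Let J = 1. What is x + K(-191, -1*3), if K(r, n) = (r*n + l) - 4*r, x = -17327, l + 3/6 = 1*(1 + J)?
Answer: -31977/2 ≈ -15989.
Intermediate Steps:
l = 3/2 (l = -½ + 1*(1 + 1) = -½ + 1*2 = -½ + 2 = 3/2 ≈ 1.5000)
K(r, n) = 3/2 - 4*r + n*r (K(r, n) = (r*n + 3/2) - 4*r = (n*r + 3/2) - 4*r = (3/2 + n*r) - 4*r = 3/2 - 4*r + n*r)
x + K(-191, -1*3) = -17327 + (3/2 - 4*(-191) - 1*3*(-191)) = -17327 + (3/2 + 764 - 3*(-191)) = -17327 + (3/2 + 764 + 573) = -17327 + 2677/2 = -31977/2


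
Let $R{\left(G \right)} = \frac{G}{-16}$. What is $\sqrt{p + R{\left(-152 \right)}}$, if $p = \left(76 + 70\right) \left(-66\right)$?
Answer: $\frac{i \sqrt{38506}}{2} \approx 98.115 i$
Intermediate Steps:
$R{\left(G \right)} = - \frac{G}{16}$ ($R{\left(G \right)} = G \left(- \frac{1}{16}\right) = - \frac{G}{16}$)
$p = -9636$ ($p = 146 \left(-66\right) = -9636$)
$\sqrt{p + R{\left(-152 \right)}} = \sqrt{-9636 - - \frac{19}{2}} = \sqrt{-9636 + \frac{19}{2}} = \sqrt{- \frac{19253}{2}} = \frac{i \sqrt{38506}}{2}$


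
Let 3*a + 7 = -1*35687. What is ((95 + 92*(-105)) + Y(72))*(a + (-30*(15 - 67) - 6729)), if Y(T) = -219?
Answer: 166983528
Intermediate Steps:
a = -11898 (a = -7/3 + (-1*35687)/3 = -7/3 + (1/3)*(-35687) = -7/3 - 35687/3 = -11898)
((95 + 92*(-105)) + Y(72))*(a + (-30*(15 - 67) - 6729)) = ((95 + 92*(-105)) - 219)*(-11898 + (-30*(15 - 67) - 6729)) = ((95 - 9660) - 219)*(-11898 + (-30*(-52) - 6729)) = (-9565 - 219)*(-11898 + (1560 - 6729)) = -9784*(-11898 - 5169) = -9784*(-17067) = 166983528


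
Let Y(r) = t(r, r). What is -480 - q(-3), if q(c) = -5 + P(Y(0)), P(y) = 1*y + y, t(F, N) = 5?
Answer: -485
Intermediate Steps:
Y(r) = 5
P(y) = 2*y (P(y) = y + y = 2*y)
q(c) = 5 (q(c) = -5 + 2*5 = -5 + 10 = 5)
-480 - q(-3) = -480 - 1*5 = -480 - 5 = -485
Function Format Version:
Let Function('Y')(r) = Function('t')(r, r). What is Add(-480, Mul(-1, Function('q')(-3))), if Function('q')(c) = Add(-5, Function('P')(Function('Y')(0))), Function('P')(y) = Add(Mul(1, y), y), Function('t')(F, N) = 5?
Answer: -485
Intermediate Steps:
Function('Y')(r) = 5
Function('P')(y) = Mul(2, y) (Function('P')(y) = Add(y, y) = Mul(2, y))
Function('q')(c) = 5 (Function('q')(c) = Add(-5, Mul(2, 5)) = Add(-5, 10) = 5)
Add(-480, Mul(-1, Function('q')(-3))) = Add(-480, Mul(-1, 5)) = Add(-480, -5) = -485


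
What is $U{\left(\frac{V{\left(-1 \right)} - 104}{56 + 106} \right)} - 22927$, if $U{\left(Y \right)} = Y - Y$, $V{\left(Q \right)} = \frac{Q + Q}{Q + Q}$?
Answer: $-22927$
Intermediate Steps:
$V{\left(Q \right)} = 1$ ($V{\left(Q \right)} = \frac{2 Q}{2 Q} = 2 Q \frac{1}{2 Q} = 1$)
$U{\left(Y \right)} = 0$
$U{\left(\frac{V{\left(-1 \right)} - 104}{56 + 106} \right)} - 22927 = 0 - 22927 = -22927$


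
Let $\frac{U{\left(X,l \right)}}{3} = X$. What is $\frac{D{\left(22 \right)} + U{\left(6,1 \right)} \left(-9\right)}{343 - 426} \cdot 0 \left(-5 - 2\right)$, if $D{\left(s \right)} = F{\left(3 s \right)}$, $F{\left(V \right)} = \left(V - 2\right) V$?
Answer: $0$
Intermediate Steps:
$F{\left(V \right)} = V \left(-2 + V\right)$ ($F{\left(V \right)} = \left(-2 + V\right) V = V \left(-2 + V\right)$)
$D{\left(s \right)} = 3 s \left(-2 + 3 s\right)$
$U{\left(X,l \right)} = 3 X$
$\frac{D{\left(22 \right)} + U{\left(6,1 \right)} \left(-9\right)}{343 - 426} \cdot 0 \left(-5 - 2\right) = \frac{3 \cdot 22 \left(-2 + 3 \cdot 22\right) + 3 \cdot 6 \left(-9\right)}{343 - 426} \cdot 0 \left(-5 - 2\right) = \frac{3 \cdot 22 \left(-2 + 66\right) + 18 \left(-9\right)}{-83} \cdot 0 \left(-7\right) = \left(3 \cdot 22 \cdot 64 - 162\right) \left(- \frac{1}{83}\right) 0 = \left(4224 - 162\right) \left(- \frac{1}{83}\right) 0 = 4062 \left(- \frac{1}{83}\right) 0 = \left(- \frac{4062}{83}\right) 0 = 0$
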